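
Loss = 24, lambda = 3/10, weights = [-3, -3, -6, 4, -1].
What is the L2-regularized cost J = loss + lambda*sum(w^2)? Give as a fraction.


L2 sq norm = sum(w^2) = 71. J = 24 + 3/10 * 71 = 453/10.

453/10


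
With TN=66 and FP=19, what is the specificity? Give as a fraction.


Specificity = TN / (TN + FP) = 66 / 85 = 66/85.

66/85


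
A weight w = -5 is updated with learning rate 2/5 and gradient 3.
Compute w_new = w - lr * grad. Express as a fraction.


w_new = -5 - 2/5 * 3 = -5 - 6/5 = -31/5.

-31/5


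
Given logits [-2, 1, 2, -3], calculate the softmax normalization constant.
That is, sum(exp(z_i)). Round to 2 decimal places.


Denom = e^-2=0.1353 + e^1=2.7183 + e^2=7.3891 + e^-3=0.0498. Sum = 10.2925, which rounds to 10.29.

10.29


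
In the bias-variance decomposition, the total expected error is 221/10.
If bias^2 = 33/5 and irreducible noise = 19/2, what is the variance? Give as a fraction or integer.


Total error = bias^2 + variance + irreducible noise. So variance = 221/10 - 33/5 - 19/2 = 6.

6


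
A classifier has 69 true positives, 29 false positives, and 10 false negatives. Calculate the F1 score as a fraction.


Precision = 69/98 = 69/98. Recall = 69/79 = 69/79. F1 = 2*P*R/(P+R) = 46/59.

46/59


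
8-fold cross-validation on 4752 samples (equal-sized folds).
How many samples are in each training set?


Each validation fold has 4752/8 = 594 samples. Training set = 4752 - 594 = 4158.

4158


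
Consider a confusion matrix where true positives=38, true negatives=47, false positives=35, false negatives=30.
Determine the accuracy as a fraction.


Accuracy = (TP + TN) / (TP + TN + FP + FN) = (38 + 47) / 150 = 17/30.

17/30


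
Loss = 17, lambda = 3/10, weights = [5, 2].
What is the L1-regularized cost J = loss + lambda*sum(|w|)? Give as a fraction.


L1 norm = sum(|w|) = 7. J = 17 + 3/10 * 7 = 191/10.

191/10


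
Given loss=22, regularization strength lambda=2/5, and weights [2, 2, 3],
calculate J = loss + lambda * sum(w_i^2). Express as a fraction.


L2 sq norm = sum(w^2) = 17. J = 22 + 2/5 * 17 = 144/5.

144/5


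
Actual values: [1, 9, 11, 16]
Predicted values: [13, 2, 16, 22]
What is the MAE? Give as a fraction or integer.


MAE = (1/4) * (|1-13|=12 + |9-2|=7 + |11-16|=5 + |16-22|=6). Sum = 30. MAE = 15/2.

15/2


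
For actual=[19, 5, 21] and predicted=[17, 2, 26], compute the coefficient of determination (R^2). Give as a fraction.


Mean(y) = 15. SS_res = 38. SS_tot = 152. R^2 = 1 - 38/(152) = 3/4.

3/4


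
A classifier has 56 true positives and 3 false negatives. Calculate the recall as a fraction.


Recall = TP / (TP + FN) = 56 / 59 = 56/59.

56/59


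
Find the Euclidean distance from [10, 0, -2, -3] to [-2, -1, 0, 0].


d = sqrt(sum of squared differences). (10--2)^2=144, (0--1)^2=1, (-2-0)^2=4, (-3-0)^2=9. Sum = 158.

sqrt(158)


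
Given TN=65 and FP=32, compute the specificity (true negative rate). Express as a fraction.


Specificity = TN / (TN + FP) = 65 / 97 = 65/97.

65/97


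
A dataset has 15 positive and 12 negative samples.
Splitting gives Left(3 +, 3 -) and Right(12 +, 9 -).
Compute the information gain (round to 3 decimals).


H(parent) = 0.9911. H(left) = 1.0000, H(right) = 0.9852. Weighted = (6/27)*1.0000 + (21/27)*0.9852 = 0.9885. IG = 0.9911 - 0.9885 = 0.0026, which rounds to 0.003.

0.003


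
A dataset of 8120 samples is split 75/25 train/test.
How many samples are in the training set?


Test set = 8120 * 25% = 2030. Training set = 8120 - 2030 = 6090.

6090


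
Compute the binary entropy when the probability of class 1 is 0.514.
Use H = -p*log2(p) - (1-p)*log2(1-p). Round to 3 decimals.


H = -0.514*log2(0.514) - 0.486*log2(0.486) = 0.999.

0.999


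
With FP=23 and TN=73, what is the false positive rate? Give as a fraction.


FPR = FP / (FP + TN) = 23 / 96 = 23/96.

23/96


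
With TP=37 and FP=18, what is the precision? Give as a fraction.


Precision = TP / (TP + FP) = 37 / 55 = 37/55.

37/55


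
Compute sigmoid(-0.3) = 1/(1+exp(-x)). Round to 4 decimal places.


sigma(-0.3) = 1/(1+e^(0.3)) = 1/(1+1.349859) = 1/2.349859 = 0.4256.

0.4256


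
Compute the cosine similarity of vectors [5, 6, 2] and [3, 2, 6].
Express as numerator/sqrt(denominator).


dot = 39. |a|^2 = 65, |b|^2 = 49. cos = 39/sqrt(3185).

39/sqrt(3185)


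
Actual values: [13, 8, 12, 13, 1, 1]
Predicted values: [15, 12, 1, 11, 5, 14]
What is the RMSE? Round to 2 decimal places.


MSE = 55.0000. RMSE = sqrt(55.0000) = 7.42.

7.42


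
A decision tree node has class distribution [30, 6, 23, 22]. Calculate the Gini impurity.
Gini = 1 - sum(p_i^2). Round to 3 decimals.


Total = 81. Proportions: 30/81, 6/81, 23/81, 22/81. sum(p_i^2) = 0.2971. Gini = 1 - 0.2971 = 0.7029, which rounds to 0.703.

0.703


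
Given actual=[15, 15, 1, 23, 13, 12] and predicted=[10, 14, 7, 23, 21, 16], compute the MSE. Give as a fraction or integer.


MSE = (1/6) * ((15-10)^2=25 + (15-14)^2=1 + (1-7)^2=36 + (23-23)^2=0 + (13-21)^2=64 + (12-16)^2=16). Sum = 142. MSE = 71/3.

71/3


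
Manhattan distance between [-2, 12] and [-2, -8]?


d = sum of absolute differences: |-2--2|=0 + |12--8|=20 = 20.

20


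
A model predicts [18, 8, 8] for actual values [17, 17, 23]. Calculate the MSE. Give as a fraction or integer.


MSE = (1/3) * ((17-18)^2=1 + (17-8)^2=81 + (23-8)^2=225). Sum = 307. MSE = 307/3.

307/3


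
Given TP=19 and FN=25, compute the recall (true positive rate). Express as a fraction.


Recall = TP / (TP + FN) = 19 / 44 = 19/44.

19/44


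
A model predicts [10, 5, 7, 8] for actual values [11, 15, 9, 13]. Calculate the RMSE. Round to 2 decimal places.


MSE = 32.5000. RMSE = sqrt(32.5000) = 5.70.

5.70


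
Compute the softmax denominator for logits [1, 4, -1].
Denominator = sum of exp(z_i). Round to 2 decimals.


Denom = e^1=2.7183 + e^4=54.5982 + e^-1=0.3679. Sum = 57.6844, which rounds to 57.68.

57.68


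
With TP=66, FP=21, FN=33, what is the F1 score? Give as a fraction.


Precision = 66/87 = 22/29. Recall = 66/99 = 2/3. F1 = 2*P*R/(P+R) = 22/31.

22/31


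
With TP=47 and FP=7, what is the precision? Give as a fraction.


Precision = TP / (TP + FP) = 47 / 54 = 47/54.

47/54


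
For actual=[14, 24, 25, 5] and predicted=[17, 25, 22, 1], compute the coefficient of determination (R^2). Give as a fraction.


Mean(y) = 17. SS_res = 35. SS_tot = 266. R^2 = 1 - 35/(266) = 33/38.

33/38


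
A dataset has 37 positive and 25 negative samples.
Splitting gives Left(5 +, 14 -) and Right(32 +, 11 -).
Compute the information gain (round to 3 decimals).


H(parent) = 0.9728. H(left) = 0.8315, H(right) = 0.8204. Weighted = (19/62)*0.8315 + (43/62)*0.8204 = 0.8238. IG = 0.9728 - 0.8238 = 0.1490, which rounds to 0.149.

0.149


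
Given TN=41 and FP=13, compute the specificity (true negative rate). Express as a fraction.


Specificity = TN / (TN + FP) = 41 / 54 = 41/54.

41/54


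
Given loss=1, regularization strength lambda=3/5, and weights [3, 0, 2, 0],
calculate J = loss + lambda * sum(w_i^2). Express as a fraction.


L2 sq norm = sum(w^2) = 13. J = 1 + 3/5 * 13 = 44/5.

44/5


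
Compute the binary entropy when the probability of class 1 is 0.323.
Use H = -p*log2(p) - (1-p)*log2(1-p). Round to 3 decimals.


H = -0.323*log2(0.323) - 0.677*log2(0.677) = 0.908.

0.908


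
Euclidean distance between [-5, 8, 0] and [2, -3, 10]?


d = sqrt(sum of squared differences). (-5-2)^2=49, (8--3)^2=121, (0-10)^2=100. Sum = 270.

sqrt(270)


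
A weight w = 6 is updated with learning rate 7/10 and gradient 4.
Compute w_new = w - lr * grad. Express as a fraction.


w_new = 6 - 7/10 * 4 = 6 - 14/5 = 16/5.

16/5


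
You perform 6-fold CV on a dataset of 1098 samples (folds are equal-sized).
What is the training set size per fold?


Each validation fold has 1098/6 = 183 samples. Training set = 1098 - 183 = 915.

915


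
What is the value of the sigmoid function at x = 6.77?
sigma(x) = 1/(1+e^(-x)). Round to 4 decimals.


sigma(6.77) = 1/(1+e^(-6.77)) = 1/(1+0.001148) = 1/1.001148 = 0.9989.

0.9989


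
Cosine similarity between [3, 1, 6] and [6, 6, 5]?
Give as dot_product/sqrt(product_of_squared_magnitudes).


dot = 54. |a|^2 = 46, |b|^2 = 97. cos = 54/sqrt(4462).

54/sqrt(4462)


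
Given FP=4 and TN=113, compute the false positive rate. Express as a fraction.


FPR = FP / (FP + TN) = 4 / 117 = 4/117.

4/117


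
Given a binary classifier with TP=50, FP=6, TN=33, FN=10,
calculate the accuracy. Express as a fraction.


Accuracy = (TP + TN) / (TP + TN + FP + FN) = (50 + 33) / 99 = 83/99.

83/99


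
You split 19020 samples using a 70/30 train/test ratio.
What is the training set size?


Test set = 19020 * 30% = 5706. Training set = 19020 - 5706 = 13314.

13314


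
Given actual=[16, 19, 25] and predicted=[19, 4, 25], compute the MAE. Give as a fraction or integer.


MAE = (1/3) * (|16-19|=3 + |19-4|=15 + |25-25|=0). Sum = 18. MAE = 6.

6


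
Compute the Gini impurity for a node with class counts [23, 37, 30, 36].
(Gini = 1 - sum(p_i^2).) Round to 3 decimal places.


Total = 126. Proportions: 23/126, 37/126, 30/126, 36/126. sum(p_i^2) = 0.2579. Gini = 1 - 0.2579 = 0.7421, which rounds to 0.742.

0.742


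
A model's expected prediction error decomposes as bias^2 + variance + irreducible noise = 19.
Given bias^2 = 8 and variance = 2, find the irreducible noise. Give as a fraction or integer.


Total error = bias^2 + variance + irreducible noise. So irreducible noise = 19 - 8 - 2 = 9.

9


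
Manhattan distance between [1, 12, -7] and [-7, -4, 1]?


d = sum of absolute differences: |1--7|=8 + |12--4|=16 + |-7-1|=8 = 32.

32


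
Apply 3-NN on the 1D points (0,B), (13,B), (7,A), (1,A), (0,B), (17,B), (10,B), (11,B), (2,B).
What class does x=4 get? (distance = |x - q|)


Distances: |0-4|=4, |13-4|=9, |7-4|=3, |1-4|=3, |0-4|=4, |17-4|=13, |10-4|=6, |11-4|=7, |2-4|=2. 3 nearest: (2,B), (7,A), (1,A). Counts: {'B': 1, 'A': 2}. Majority class: A.

A


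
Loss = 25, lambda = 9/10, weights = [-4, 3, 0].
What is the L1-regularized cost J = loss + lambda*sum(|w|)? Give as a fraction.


L1 norm = sum(|w|) = 7. J = 25 + 9/10 * 7 = 313/10.

313/10


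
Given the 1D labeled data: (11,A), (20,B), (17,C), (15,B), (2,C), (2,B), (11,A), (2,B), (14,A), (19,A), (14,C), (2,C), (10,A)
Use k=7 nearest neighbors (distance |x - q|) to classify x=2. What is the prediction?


Distances: |11-2|=9, |20-2|=18, |17-2|=15, |15-2|=13, |2-2|=0, |2-2|=0, |11-2|=9, |2-2|=0, |14-2|=12, |19-2|=17, |14-2|=12, |2-2|=0, |10-2|=8. 7 nearest: (2,B), (2,B), (2,C), (2,C), (10,A), (11,A), (11,A). Counts: {'B': 2, 'C': 2, 'A': 3}. Majority class: A.

A


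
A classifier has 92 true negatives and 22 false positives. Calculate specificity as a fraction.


Specificity = TN / (TN + FP) = 92 / 114 = 46/57.

46/57


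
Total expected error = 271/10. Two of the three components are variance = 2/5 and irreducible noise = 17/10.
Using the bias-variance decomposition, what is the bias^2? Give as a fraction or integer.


Total error = bias^2 + variance + irreducible noise. So bias^2 = 271/10 - 2/5 - 17/10 = 25.

25


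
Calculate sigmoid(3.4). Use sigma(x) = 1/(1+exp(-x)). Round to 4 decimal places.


sigma(3.4) = 1/(1+e^(-3.4)) = 1/(1+0.033373) = 1/1.033373 = 0.9677.

0.9677


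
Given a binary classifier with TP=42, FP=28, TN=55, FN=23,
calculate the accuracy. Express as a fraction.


Accuracy = (TP + TN) / (TP + TN + FP + FN) = (42 + 55) / 148 = 97/148.

97/148


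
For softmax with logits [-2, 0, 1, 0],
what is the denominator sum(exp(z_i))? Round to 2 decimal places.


Denom = e^-2=0.1353 + e^0=1.0000 + e^1=2.7183 + e^0=1.0000. Sum = 4.8536, which rounds to 4.85.

4.85


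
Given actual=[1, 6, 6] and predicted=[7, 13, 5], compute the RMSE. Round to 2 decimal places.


MSE = 28.6667. RMSE = sqrt(28.6667) = 5.35.

5.35


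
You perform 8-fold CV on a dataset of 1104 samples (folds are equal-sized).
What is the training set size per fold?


Each validation fold has 1104/8 = 138 samples. Training set = 1104 - 138 = 966.

966


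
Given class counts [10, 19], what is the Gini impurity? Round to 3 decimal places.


Total = 29. Proportions: 10/29, 19/29. sum(p_i^2) = 0.5482. Gini = 1 - 0.5482 = 0.4518, which rounds to 0.452.

0.452


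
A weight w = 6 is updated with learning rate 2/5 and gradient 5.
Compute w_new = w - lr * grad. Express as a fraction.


w_new = 6 - 2/5 * 5 = 6 - 2 = 4.

4


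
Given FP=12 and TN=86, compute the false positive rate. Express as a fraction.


FPR = FP / (FP + TN) = 12 / 98 = 6/49.

6/49


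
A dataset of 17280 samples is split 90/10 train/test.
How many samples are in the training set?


Test set = 17280 * 10% = 1728. Training set = 17280 - 1728 = 15552.

15552


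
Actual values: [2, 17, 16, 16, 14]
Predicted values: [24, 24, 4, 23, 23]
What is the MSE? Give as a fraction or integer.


MSE = (1/5) * ((2-24)^2=484 + (17-24)^2=49 + (16-4)^2=144 + (16-23)^2=49 + (14-23)^2=81). Sum = 807. MSE = 807/5.

807/5


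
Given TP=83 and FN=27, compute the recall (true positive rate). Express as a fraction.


Recall = TP / (TP + FN) = 83 / 110 = 83/110.

83/110


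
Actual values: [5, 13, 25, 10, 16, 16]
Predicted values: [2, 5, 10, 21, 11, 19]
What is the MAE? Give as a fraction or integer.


MAE = (1/6) * (|5-2|=3 + |13-5|=8 + |25-10|=15 + |10-21|=11 + |16-11|=5 + |16-19|=3). Sum = 45. MAE = 15/2.

15/2


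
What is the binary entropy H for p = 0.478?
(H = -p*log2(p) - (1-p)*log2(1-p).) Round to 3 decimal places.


H = -0.478*log2(0.478) - 0.522*log2(0.522) = 0.999.

0.999


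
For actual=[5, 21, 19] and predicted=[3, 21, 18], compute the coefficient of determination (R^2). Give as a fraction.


Mean(y) = 15. SS_res = 5. SS_tot = 152. R^2 = 1 - 5/(152) = 147/152.

147/152


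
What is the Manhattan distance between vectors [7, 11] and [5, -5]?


d = sum of absolute differences: |7-5|=2 + |11--5|=16 = 18.

18


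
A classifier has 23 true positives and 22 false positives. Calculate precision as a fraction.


Precision = TP / (TP + FP) = 23 / 45 = 23/45.

23/45


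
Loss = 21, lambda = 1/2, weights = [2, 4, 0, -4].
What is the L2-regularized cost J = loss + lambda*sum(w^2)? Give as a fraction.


L2 sq norm = sum(w^2) = 36. J = 21 + 1/2 * 36 = 39.

39


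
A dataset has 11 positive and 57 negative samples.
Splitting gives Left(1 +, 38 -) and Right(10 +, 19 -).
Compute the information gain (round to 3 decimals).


H(parent) = 0.6385. H(left) = 0.1720, H(right) = 0.9294. Weighted = (39/68)*0.1720 + (29/68)*0.9294 = 0.4950. IG = 0.6385 - 0.4950 = 0.1435, which rounds to 0.144.

0.144


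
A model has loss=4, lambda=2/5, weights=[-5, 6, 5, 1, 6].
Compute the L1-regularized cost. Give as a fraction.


L1 norm = sum(|w|) = 23. J = 4 + 2/5 * 23 = 66/5.

66/5


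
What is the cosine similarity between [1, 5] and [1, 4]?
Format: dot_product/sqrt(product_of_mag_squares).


dot = 21. |a|^2 = 26, |b|^2 = 17. cos = 21/sqrt(442).

21/sqrt(442)


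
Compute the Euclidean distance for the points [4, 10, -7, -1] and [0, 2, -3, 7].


d = sqrt(sum of squared differences). (4-0)^2=16, (10-2)^2=64, (-7--3)^2=16, (-1-7)^2=64. Sum = 160.

sqrt(160)


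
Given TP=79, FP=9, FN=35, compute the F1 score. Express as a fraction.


Precision = 79/88 = 79/88. Recall = 79/114 = 79/114. F1 = 2*P*R/(P+R) = 79/101.

79/101


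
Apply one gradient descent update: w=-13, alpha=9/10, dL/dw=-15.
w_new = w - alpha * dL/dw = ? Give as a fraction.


w_new = -13 - 9/10 * -15 = -13 - -27/2 = 1/2.

1/2


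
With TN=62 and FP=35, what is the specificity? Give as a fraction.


Specificity = TN / (TN + FP) = 62 / 97 = 62/97.

62/97


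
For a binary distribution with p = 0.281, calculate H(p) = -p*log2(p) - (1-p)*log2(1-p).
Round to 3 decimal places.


H = -0.281*log2(0.281) - 0.719*log2(0.719) = 0.857.

0.857


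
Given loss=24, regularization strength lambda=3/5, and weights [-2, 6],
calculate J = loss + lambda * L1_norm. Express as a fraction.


L1 norm = sum(|w|) = 8. J = 24 + 3/5 * 8 = 144/5.

144/5


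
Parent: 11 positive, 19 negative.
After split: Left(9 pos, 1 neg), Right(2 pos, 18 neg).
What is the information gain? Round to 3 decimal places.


H(parent) = 0.9481. H(left) = 0.4690, H(right) = 0.4690. Weighted = (10/30)*0.4690 + (20/30)*0.4690 = 0.4690. IG = 0.9481 - 0.4690 = 0.4791, which rounds to 0.479.

0.479


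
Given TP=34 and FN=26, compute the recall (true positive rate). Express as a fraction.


Recall = TP / (TP + FN) = 34 / 60 = 17/30.

17/30


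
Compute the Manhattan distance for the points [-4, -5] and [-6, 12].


d = sum of absolute differences: |-4--6|=2 + |-5-12|=17 = 19.

19


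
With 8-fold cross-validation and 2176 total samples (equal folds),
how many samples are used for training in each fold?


Each validation fold has 2176/8 = 272 samples. Training set = 2176 - 272 = 1904.

1904


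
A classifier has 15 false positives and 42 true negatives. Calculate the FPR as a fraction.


FPR = FP / (FP + TN) = 15 / 57 = 5/19.

5/19


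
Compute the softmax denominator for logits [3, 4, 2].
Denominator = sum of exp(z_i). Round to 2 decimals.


Denom = e^3=20.0855 + e^4=54.5982 + e^2=7.3891. Sum = 82.0728, which rounds to 82.07.

82.07


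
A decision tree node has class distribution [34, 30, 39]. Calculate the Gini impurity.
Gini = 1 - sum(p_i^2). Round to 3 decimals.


Total = 103. Proportions: 34/103, 30/103, 39/103. sum(p_i^2) = 0.3372. Gini = 1 - 0.3372 = 0.6628, which rounds to 0.663.

0.663


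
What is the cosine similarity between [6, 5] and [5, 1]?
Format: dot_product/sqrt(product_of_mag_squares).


dot = 35. |a|^2 = 61, |b|^2 = 26. cos = 35/sqrt(1586).

35/sqrt(1586)


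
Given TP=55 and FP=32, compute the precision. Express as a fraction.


Precision = TP / (TP + FP) = 55 / 87 = 55/87.

55/87


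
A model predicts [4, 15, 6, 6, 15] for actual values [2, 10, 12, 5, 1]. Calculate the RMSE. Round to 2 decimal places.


MSE = 52.4000. RMSE = sqrt(52.4000) = 7.24.

7.24


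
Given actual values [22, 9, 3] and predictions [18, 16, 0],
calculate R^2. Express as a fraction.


Mean(y) = 34/3. SS_res = 74. SS_tot = 566/3. R^2 = 1 - 74/(566/3) = 172/283.

172/283


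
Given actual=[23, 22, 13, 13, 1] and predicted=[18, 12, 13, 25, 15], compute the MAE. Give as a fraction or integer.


MAE = (1/5) * (|23-18|=5 + |22-12|=10 + |13-13|=0 + |13-25|=12 + |1-15|=14). Sum = 41. MAE = 41/5.

41/5


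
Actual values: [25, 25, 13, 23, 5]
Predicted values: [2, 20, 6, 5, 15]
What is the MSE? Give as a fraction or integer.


MSE = (1/5) * ((25-2)^2=529 + (25-20)^2=25 + (13-6)^2=49 + (23-5)^2=324 + (5-15)^2=100). Sum = 1027. MSE = 1027/5.

1027/5


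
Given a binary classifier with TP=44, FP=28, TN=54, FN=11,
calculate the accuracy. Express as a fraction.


Accuracy = (TP + TN) / (TP + TN + FP + FN) = (44 + 54) / 137 = 98/137.

98/137


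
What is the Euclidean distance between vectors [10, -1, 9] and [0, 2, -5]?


d = sqrt(sum of squared differences). (10-0)^2=100, (-1-2)^2=9, (9--5)^2=196. Sum = 305.

sqrt(305)


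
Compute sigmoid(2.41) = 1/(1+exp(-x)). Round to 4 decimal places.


sigma(2.41) = 1/(1+e^(-2.41)) = 1/(1+0.089815) = 1/1.089815 = 0.9176.

0.9176


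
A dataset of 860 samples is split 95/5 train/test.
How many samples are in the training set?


Test set = 860 * 5% = 43. Training set = 860 - 43 = 817.

817


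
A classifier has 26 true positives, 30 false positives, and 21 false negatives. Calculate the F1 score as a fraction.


Precision = 26/56 = 13/28. Recall = 26/47 = 26/47. F1 = 2*P*R/(P+R) = 52/103.

52/103


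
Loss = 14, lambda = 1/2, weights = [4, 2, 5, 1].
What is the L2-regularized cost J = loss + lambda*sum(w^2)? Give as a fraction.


L2 sq norm = sum(w^2) = 46. J = 14 + 1/2 * 46 = 37.

37


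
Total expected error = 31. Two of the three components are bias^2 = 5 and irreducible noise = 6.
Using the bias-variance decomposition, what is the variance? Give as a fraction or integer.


Total error = bias^2 + variance + irreducible noise. So variance = 31 - 5 - 6 = 20.

20


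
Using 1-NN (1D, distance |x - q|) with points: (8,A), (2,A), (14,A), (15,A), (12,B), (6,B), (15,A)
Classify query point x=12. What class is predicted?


Distances: |8-12|=4, |2-12|=10, |14-12|=2, |15-12|=3, |12-12|=0, |6-12|=6, |15-12|=3. 1 nearest: (12,B). Counts: {'B': 1}. Majority class: B.

B


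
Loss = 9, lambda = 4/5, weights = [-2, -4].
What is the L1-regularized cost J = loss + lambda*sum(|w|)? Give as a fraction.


L1 norm = sum(|w|) = 6. J = 9 + 4/5 * 6 = 69/5.

69/5


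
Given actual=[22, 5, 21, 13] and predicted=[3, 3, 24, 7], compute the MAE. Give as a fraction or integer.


MAE = (1/4) * (|22-3|=19 + |5-3|=2 + |21-24|=3 + |13-7|=6). Sum = 30. MAE = 15/2.

15/2


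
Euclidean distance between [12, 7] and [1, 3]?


d = sqrt(sum of squared differences). (12-1)^2=121, (7-3)^2=16. Sum = 137.

sqrt(137)


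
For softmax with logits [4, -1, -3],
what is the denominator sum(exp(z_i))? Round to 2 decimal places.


Denom = e^4=54.5982 + e^-1=0.3679 + e^-3=0.0498. Sum = 55.0159, which rounds to 55.02.

55.02


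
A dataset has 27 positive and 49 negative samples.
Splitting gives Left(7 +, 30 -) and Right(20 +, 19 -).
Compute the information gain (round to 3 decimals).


H(parent) = 0.9387. H(left) = 0.6998, H(right) = 0.9995. Weighted = (37/76)*0.6998 + (39/76)*0.9995 = 0.8536. IG = 0.9387 - 0.8536 = 0.0851, which rounds to 0.085.

0.085


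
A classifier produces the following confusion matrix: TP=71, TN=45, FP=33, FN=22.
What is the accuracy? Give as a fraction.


Accuracy = (TP + TN) / (TP + TN + FP + FN) = (71 + 45) / 171 = 116/171.

116/171


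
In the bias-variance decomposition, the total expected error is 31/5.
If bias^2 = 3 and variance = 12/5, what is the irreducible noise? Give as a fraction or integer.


Total error = bias^2 + variance + irreducible noise. So irreducible noise = 31/5 - 3 - 12/5 = 4/5.

4/5


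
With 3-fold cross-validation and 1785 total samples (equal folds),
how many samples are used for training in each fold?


Each validation fold has 1785/3 = 595 samples. Training set = 1785 - 595 = 1190.

1190


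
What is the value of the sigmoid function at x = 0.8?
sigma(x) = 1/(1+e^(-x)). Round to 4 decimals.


sigma(0.8) = 1/(1+e^(-0.8)) = 1/(1+0.449329) = 1/1.449329 = 0.6900.

0.6900


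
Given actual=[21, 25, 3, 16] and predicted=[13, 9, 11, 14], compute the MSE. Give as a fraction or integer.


MSE = (1/4) * ((21-13)^2=64 + (25-9)^2=256 + (3-11)^2=64 + (16-14)^2=4). Sum = 388. MSE = 97.

97


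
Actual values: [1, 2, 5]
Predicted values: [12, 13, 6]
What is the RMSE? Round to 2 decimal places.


MSE = 81.0000. RMSE = sqrt(81.0000) = 9.00.

9.00


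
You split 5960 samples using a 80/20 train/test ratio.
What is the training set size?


Test set = 5960 * 20% = 1192. Training set = 5960 - 1192 = 4768.

4768


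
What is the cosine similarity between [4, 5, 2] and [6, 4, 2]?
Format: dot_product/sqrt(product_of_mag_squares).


dot = 48. |a|^2 = 45, |b|^2 = 56. cos = 48/sqrt(2520).

48/sqrt(2520)


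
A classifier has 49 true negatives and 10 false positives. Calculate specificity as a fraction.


Specificity = TN / (TN + FP) = 49 / 59 = 49/59.

49/59


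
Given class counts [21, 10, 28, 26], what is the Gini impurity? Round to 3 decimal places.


Total = 85. Proportions: 21/85, 10/85, 28/85, 26/85. sum(p_i^2) = 0.2770. Gini = 1 - 0.2770 = 0.7230, which rounds to 0.723.

0.723


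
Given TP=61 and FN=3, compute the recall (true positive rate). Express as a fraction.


Recall = TP / (TP + FN) = 61 / 64 = 61/64.

61/64


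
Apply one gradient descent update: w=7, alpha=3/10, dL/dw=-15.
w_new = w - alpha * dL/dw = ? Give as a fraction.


w_new = 7 - 3/10 * -15 = 7 - -9/2 = 23/2.

23/2


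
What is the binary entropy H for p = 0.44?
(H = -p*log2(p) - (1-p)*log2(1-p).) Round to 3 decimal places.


H = -0.44*log2(0.44) - 0.56*log2(0.56) = 0.990.

0.990


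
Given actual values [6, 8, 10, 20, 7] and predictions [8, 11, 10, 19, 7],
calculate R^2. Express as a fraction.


Mean(y) = 51/5. SS_res = 14. SS_tot = 644/5. R^2 = 1 - 14/(644/5) = 41/46.

41/46


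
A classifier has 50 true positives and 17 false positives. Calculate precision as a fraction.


Precision = TP / (TP + FP) = 50 / 67 = 50/67.

50/67


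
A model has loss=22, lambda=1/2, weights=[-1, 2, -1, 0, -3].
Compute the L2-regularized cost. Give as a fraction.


L2 sq norm = sum(w^2) = 15. J = 22 + 1/2 * 15 = 59/2.

59/2


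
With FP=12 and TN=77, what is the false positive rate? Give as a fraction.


FPR = FP / (FP + TN) = 12 / 89 = 12/89.

12/89


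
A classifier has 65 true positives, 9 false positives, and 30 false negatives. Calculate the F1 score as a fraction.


Precision = 65/74 = 65/74. Recall = 65/95 = 13/19. F1 = 2*P*R/(P+R) = 10/13.

10/13


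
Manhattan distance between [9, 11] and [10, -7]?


d = sum of absolute differences: |9-10|=1 + |11--7|=18 = 19.

19


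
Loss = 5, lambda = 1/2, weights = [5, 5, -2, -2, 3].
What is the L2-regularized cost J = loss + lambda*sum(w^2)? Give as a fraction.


L2 sq norm = sum(w^2) = 67. J = 5 + 1/2 * 67 = 77/2.

77/2


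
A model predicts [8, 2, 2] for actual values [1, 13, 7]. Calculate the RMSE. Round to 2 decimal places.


MSE = 65.0000. RMSE = sqrt(65.0000) = 8.06.

8.06


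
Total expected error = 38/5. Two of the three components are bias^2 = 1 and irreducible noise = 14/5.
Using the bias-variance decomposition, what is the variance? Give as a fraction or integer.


Total error = bias^2 + variance + irreducible noise. So variance = 38/5 - 1 - 14/5 = 19/5.

19/5


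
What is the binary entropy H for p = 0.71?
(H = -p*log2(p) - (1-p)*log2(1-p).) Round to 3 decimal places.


H = -0.71*log2(0.71) - 0.29*log2(0.29) = 0.869.

0.869


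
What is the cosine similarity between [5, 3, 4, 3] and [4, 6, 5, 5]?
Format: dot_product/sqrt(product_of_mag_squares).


dot = 73. |a|^2 = 59, |b|^2 = 102. cos = 73/sqrt(6018).

73/sqrt(6018)


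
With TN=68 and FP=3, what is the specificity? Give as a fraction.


Specificity = TN / (TN + FP) = 68 / 71 = 68/71.

68/71


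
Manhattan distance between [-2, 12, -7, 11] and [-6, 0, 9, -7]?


d = sum of absolute differences: |-2--6|=4 + |12-0|=12 + |-7-9|=16 + |11--7|=18 = 50.

50


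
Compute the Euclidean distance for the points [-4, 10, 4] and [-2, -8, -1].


d = sqrt(sum of squared differences). (-4--2)^2=4, (10--8)^2=324, (4--1)^2=25. Sum = 353.

sqrt(353)


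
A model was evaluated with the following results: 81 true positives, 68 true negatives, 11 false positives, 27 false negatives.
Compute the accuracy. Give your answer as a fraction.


Accuracy = (TP + TN) / (TP + TN + FP + FN) = (81 + 68) / 187 = 149/187.

149/187


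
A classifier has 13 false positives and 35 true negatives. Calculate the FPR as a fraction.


FPR = FP / (FP + TN) = 13 / 48 = 13/48.

13/48


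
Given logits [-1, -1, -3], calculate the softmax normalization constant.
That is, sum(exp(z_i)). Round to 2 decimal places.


Denom = e^-1=0.3679 + e^-1=0.3679 + e^-3=0.0498. Sum = 0.7856, which rounds to 0.79.

0.79


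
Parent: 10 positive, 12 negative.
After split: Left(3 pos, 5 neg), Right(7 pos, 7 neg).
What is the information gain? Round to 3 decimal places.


H(parent) = 0.9940. H(left) = 0.9544, H(right) = 1.0000. Weighted = (8/22)*0.9544 + (14/22)*1.0000 = 0.9834. IG = 0.9940 - 0.9834 = 0.0106, which rounds to 0.011.

0.011


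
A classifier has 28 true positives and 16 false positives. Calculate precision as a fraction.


Precision = TP / (TP + FP) = 28 / 44 = 7/11.

7/11


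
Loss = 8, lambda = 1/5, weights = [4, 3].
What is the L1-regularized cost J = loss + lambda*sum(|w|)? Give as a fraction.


L1 norm = sum(|w|) = 7. J = 8 + 1/5 * 7 = 47/5.

47/5


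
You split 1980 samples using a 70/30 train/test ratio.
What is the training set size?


Test set = 1980 * 30% = 594. Training set = 1980 - 594 = 1386.

1386


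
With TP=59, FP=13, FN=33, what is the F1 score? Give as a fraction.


Precision = 59/72 = 59/72. Recall = 59/92 = 59/92. F1 = 2*P*R/(P+R) = 59/82.

59/82


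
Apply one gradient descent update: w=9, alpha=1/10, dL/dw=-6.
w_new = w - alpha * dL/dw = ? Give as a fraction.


w_new = 9 - 1/10 * -6 = 9 - -3/5 = 48/5.

48/5


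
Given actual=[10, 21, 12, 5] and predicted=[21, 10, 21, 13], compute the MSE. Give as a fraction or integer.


MSE = (1/4) * ((10-21)^2=121 + (21-10)^2=121 + (12-21)^2=81 + (5-13)^2=64). Sum = 387. MSE = 387/4.

387/4


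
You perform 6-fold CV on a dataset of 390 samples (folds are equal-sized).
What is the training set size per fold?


Each validation fold has 390/6 = 65 samples. Training set = 390 - 65 = 325.

325


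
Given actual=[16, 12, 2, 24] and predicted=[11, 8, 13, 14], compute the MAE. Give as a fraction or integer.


MAE = (1/4) * (|16-11|=5 + |12-8|=4 + |2-13|=11 + |24-14|=10). Sum = 30. MAE = 15/2.

15/2


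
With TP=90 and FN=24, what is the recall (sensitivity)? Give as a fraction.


Recall = TP / (TP + FN) = 90 / 114 = 15/19.

15/19


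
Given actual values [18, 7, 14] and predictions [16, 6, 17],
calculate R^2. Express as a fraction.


Mean(y) = 13. SS_res = 14. SS_tot = 62. R^2 = 1 - 14/(62) = 24/31.

24/31


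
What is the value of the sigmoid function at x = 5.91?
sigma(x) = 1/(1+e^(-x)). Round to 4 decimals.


sigma(5.91) = 1/(1+e^(-5.91)) = 1/(1+0.002712) = 1/1.002712 = 0.9973.

0.9973


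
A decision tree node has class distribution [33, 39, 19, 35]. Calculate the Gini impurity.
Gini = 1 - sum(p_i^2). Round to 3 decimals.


Total = 126. Proportions: 33/126, 39/126, 19/126, 35/126. sum(p_i^2) = 0.2643. Gini = 1 - 0.2643 = 0.7357, which rounds to 0.736.

0.736


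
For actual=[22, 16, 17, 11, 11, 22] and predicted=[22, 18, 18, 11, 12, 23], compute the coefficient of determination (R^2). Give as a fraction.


Mean(y) = 33/2. SS_res = 7. SS_tot = 243/2. R^2 = 1 - 7/(243/2) = 229/243.

229/243


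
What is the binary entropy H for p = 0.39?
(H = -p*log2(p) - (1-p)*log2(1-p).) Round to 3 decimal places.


H = -0.39*log2(0.39) - 0.61*log2(0.61) = 0.965.

0.965


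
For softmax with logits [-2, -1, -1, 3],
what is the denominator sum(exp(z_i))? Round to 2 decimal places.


Denom = e^-2=0.1353 + e^-1=0.3679 + e^-1=0.3679 + e^3=20.0855. Sum = 20.9566, which rounds to 20.96.

20.96


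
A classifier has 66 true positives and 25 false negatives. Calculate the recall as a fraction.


Recall = TP / (TP + FN) = 66 / 91 = 66/91.

66/91


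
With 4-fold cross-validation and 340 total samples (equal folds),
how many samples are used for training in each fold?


Each validation fold has 340/4 = 85 samples. Training set = 340 - 85 = 255.

255


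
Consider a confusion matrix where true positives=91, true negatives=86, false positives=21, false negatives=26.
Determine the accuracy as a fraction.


Accuracy = (TP + TN) / (TP + TN + FP + FN) = (91 + 86) / 224 = 177/224.

177/224


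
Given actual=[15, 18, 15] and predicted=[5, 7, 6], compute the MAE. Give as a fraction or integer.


MAE = (1/3) * (|15-5|=10 + |18-7|=11 + |15-6|=9). Sum = 30. MAE = 10.

10


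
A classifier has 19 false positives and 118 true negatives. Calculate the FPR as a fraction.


FPR = FP / (FP + TN) = 19 / 137 = 19/137.

19/137


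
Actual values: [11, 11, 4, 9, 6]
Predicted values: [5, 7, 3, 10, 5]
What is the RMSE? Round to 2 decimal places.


MSE = 11.0000. RMSE = sqrt(11.0000) = 3.32.

3.32


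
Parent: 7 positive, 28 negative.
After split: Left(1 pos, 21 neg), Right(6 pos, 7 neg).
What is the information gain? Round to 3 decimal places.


H(parent) = 0.7219. H(left) = 0.2668, H(right) = 0.9957. Weighted = (22/35)*0.2668 + (13/35)*0.9957 = 0.5375. IG = 0.7219 - 0.5375 = 0.1844, which rounds to 0.184.

0.184


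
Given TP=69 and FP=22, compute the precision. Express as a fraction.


Precision = TP / (TP + FP) = 69 / 91 = 69/91.

69/91


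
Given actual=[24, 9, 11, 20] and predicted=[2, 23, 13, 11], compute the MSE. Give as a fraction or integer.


MSE = (1/4) * ((24-2)^2=484 + (9-23)^2=196 + (11-13)^2=4 + (20-11)^2=81). Sum = 765. MSE = 765/4.

765/4


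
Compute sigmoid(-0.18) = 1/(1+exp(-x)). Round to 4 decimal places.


sigma(-0.18) = 1/(1+e^(0.18)) = 1/(1+1.197217) = 1/2.197217 = 0.4551.

0.4551


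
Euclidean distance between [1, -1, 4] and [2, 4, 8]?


d = sqrt(sum of squared differences). (1-2)^2=1, (-1-4)^2=25, (4-8)^2=16. Sum = 42.

sqrt(42)


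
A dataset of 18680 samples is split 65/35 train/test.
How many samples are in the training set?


Test set = 18680 * 35% = 6538. Training set = 18680 - 6538 = 12142.

12142


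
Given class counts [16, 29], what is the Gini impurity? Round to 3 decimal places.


Total = 45. Proportions: 16/45, 29/45. sum(p_i^2) = 0.5417. Gini = 1 - 0.5417 = 0.4583, which rounds to 0.458.

0.458


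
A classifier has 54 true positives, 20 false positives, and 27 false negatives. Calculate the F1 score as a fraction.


Precision = 54/74 = 27/37. Recall = 54/81 = 2/3. F1 = 2*P*R/(P+R) = 108/155.

108/155


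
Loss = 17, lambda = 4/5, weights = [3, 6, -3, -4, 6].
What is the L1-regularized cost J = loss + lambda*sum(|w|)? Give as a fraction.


L1 norm = sum(|w|) = 22. J = 17 + 4/5 * 22 = 173/5.

173/5


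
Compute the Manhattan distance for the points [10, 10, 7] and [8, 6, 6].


d = sum of absolute differences: |10-8|=2 + |10-6|=4 + |7-6|=1 = 7.

7


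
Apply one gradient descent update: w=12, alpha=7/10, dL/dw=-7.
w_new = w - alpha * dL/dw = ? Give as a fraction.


w_new = 12 - 7/10 * -7 = 12 - -49/10 = 169/10.

169/10


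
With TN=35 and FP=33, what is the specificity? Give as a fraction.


Specificity = TN / (TN + FP) = 35 / 68 = 35/68.

35/68


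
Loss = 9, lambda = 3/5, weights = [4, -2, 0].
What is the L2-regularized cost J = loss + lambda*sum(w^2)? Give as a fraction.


L2 sq norm = sum(w^2) = 20. J = 9 + 3/5 * 20 = 21.

21


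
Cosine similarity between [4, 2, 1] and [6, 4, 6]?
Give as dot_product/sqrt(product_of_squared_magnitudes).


dot = 38. |a|^2 = 21, |b|^2 = 88. cos = 38/sqrt(1848).

38/sqrt(1848)


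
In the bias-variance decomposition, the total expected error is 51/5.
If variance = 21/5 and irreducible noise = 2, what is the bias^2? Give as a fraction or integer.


Total error = bias^2 + variance + irreducible noise. So bias^2 = 51/5 - 21/5 - 2 = 4.

4


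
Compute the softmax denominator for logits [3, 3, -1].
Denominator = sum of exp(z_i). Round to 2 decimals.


Denom = e^3=20.0855 + e^3=20.0855 + e^-1=0.3679. Sum = 40.5389, which rounds to 40.54.

40.54


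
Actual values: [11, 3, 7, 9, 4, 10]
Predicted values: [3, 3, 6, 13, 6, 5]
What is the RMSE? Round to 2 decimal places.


MSE = 18.3333. RMSE = sqrt(18.3333) = 4.28.

4.28


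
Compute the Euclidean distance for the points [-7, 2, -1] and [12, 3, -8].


d = sqrt(sum of squared differences). (-7-12)^2=361, (2-3)^2=1, (-1--8)^2=49. Sum = 411.

sqrt(411)


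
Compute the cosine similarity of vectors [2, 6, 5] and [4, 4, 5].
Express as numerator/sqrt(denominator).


dot = 57. |a|^2 = 65, |b|^2 = 57. cos = 57/sqrt(3705).

57/sqrt(3705)


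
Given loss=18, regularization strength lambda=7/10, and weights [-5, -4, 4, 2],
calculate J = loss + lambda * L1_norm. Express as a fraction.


L1 norm = sum(|w|) = 15. J = 18 + 7/10 * 15 = 57/2.

57/2


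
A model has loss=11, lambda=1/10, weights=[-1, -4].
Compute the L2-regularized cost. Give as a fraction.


L2 sq norm = sum(w^2) = 17. J = 11 + 1/10 * 17 = 127/10.

127/10


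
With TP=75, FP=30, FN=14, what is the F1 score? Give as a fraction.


Precision = 75/105 = 5/7. Recall = 75/89 = 75/89. F1 = 2*P*R/(P+R) = 75/97.

75/97


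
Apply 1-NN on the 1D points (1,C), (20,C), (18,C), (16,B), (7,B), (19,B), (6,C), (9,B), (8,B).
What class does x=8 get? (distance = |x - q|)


Distances: |1-8|=7, |20-8|=12, |18-8|=10, |16-8|=8, |7-8|=1, |19-8|=11, |6-8|=2, |9-8|=1, |8-8|=0. 1 nearest: (8,B). Counts: {'B': 1}. Majority class: B.

B


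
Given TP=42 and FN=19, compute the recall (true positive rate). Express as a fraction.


Recall = TP / (TP + FN) = 42 / 61 = 42/61.

42/61


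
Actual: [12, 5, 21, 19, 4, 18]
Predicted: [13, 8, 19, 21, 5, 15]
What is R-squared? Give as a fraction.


Mean(y) = 79/6. SS_res = 28. SS_tot = 1625/6. R^2 = 1 - 28/(1625/6) = 1457/1625.

1457/1625


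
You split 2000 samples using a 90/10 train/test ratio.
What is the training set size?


Test set = 2000 * 10% = 200. Training set = 2000 - 200 = 1800.

1800


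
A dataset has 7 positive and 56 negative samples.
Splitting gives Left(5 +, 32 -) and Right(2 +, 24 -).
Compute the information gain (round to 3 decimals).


H(parent) = 0.5033. H(left) = 0.5714, H(right) = 0.3912. Weighted = (37/63)*0.5714 + (26/63)*0.3912 = 0.4970. IG = 0.5033 - 0.4970 = 0.0063, which rounds to 0.006.

0.006


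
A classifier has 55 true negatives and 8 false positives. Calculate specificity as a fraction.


Specificity = TN / (TN + FP) = 55 / 63 = 55/63.

55/63


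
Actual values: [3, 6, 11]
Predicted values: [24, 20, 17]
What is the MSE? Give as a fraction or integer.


MSE = (1/3) * ((3-24)^2=441 + (6-20)^2=196 + (11-17)^2=36). Sum = 673. MSE = 673/3.

673/3


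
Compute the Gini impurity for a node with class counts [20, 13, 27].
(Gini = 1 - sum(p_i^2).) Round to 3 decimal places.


Total = 60. Proportions: 20/60, 13/60, 27/60. sum(p_i^2) = 0.3606. Gini = 1 - 0.3606 = 0.6394, which rounds to 0.639.

0.639


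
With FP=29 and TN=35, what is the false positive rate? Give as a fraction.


FPR = FP / (FP + TN) = 29 / 64 = 29/64.

29/64


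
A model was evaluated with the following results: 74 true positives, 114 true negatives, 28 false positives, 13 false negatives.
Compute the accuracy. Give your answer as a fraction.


Accuracy = (TP + TN) / (TP + TN + FP + FN) = (74 + 114) / 229 = 188/229.

188/229


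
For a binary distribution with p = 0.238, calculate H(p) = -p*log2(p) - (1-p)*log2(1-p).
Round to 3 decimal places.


H = -0.238*log2(0.238) - 0.762*log2(0.762) = 0.792.

0.792


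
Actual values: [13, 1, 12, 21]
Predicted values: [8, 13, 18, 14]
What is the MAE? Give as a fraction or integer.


MAE = (1/4) * (|13-8|=5 + |1-13|=12 + |12-18|=6 + |21-14|=7). Sum = 30. MAE = 15/2.

15/2


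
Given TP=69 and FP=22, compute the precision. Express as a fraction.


Precision = TP / (TP + FP) = 69 / 91 = 69/91.

69/91


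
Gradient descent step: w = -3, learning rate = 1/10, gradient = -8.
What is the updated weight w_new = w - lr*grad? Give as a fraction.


w_new = -3 - 1/10 * -8 = -3 - -4/5 = -11/5.

-11/5


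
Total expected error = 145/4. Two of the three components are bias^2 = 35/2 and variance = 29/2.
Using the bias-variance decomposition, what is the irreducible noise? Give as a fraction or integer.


Total error = bias^2 + variance + irreducible noise. So irreducible noise = 145/4 - 35/2 - 29/2 = 17/4.

17/4


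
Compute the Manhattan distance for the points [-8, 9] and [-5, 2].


d = sum of absolute differences: |-8--5|=3 + |9-2|=7 = 10.

10
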